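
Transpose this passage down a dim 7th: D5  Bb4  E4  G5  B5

E#4 C#4 F##3 A#4 C##5

A diminished seventh down from D5 gives E#4.
Bb4: a seventh down reaches C, and 9 semitones makes it C#4.
A diminished seventh down from E4 gives F##3.
G5 down a diminished seventh is A#4.
B5: a seventh down reaches C, and 9 semitones makes it C##5.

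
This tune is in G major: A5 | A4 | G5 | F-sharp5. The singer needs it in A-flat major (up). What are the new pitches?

Bb5 Bb4 Ab5 G5

G major to A-flat major up is a minor second, so every note moves up by that interval.
A5 to Bb5
A4 to Bb4
G5 to Ab5
F#5 to G5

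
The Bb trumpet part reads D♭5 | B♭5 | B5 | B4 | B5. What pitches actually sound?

Cb5 Ab5 A5 A4 A5

The Bb trumpet sounds a major second below written, so transpose each written note down a major second.
Db5 to Cb5
Bb5 to Ab5
B5 to A5
B4 to A4
B5 to A5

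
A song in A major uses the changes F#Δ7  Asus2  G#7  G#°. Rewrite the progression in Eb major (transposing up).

CΔ7 Ebsus2 D7 D°

A major up to Eb major is a diminished fifth; each chord root moves by that interval while the quality stays the same.
F#Δ7: root F# up a diminished fifth → C, giving CΔ7.
Asus2: root A up a diminished fifth → Eb, giving Ebsus2.
G#7: root G# up a diminished fifth → D, giving D7.
G#°: root G# up a diminished fifth → D, giving D°.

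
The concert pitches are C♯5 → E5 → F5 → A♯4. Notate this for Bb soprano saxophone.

D#5 F#5 G5 B#4

The Bb soprano saxophone sounds a major second below written, so the written part must be a major second above concert — transpose each note up.
C#5 gives D#5
E5 gives F#5
F5 gives G5
A#4 gives B#4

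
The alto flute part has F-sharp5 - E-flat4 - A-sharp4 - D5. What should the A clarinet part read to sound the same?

E5 Db4 G#4 C5

First find concert pitch: the alto flute sounds a perfect fourth below written, so F-sharp5 E-flat4 A-sharp4 D5 sounds C#5 Bb3 E#4 A4.
Then write for A clarinet: it sounds a minor third below written, so the part must be a minor third above concert.
C#5 → E5
Bb3 → Db4
E#4 → G#4
A4 → C5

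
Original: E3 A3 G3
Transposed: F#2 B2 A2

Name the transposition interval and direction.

Take the first pair: E3 → F#2. E to F spans 7 letter names, so the interval is some kind of seventh.
F#2 to E3 is 10 semitones, which makes it a minor seventh; the second version is lower, so the direction is down.
Checking another pair — G3 → A2 — gives the same interval.

down a minor seventh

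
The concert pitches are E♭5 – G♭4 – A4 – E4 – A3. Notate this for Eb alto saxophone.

C6 Eb5 F#5 C#5 F#4

The Eb alto saxophone sounds a major sixth below written, so the written part must be a major sixth above concert — transpose each note up.
Eb5 → C6
Gb4 → Eb5
A4 → F#5
E4 → C#5
A3 → F#4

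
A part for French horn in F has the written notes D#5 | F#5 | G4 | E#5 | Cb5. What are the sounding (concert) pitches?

G#4 B4 C4 A#4 Fb4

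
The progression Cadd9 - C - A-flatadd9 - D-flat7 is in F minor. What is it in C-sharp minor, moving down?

G#add9 G# Eadd9 A7

F minor down to C-sharp minor is a diminished fourth; each chord root moves by that interval while the quality stays the same.
Cadd9: root C down a diminished fourth → G#, giving G#add9.
C: root C down a diminished fourth → G#, giving G#.
A-flatadd9: root A-flat down a diminished fourth → E, giving Eadd9.
D-flat7: root D-flat down a diminished fourth → A, giving A7.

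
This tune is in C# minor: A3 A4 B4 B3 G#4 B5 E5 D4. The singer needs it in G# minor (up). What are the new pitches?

From C# up to G# is a perfect fifth; apply that to each pitch.
A3 gives E4
A4 gives E5
B4 gives F#5
B3 gives F#4
G#4 gives D#5
B5 gives F#6
E5 gives B5
D4 gives A4

E4 E5 F#5 F#4 D#5 F#6 B5 A4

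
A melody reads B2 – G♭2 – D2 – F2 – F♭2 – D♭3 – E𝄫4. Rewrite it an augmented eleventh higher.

An augmented eleventh up from B2 gives E#4.
Gb2: an eleventh up reaches C, and 18 semitones makes it C4.
D2 up an augmented eleventh is G#3.
An augmented eleventh up from F2 gives B3.
Fb2 up an augmented eleventh is Bb3.
Db3 up an augmented eleventh is G4.
Ebb4 up an augmented eleventh is Ab5.

E#4 C4 G#3 B3 Bb3 G4 Ab5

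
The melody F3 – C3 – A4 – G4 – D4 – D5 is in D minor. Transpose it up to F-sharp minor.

From D up to F-sharp is a major third; apply that to each pitch.
F3 -> A3
C3 -> E3
A4 -> C#5
G4 -> B4
D4 -> F#4
D5 -> F#5

A3 E3 C#5 B4 F#4 F#5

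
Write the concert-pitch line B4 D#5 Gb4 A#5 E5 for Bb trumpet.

C#5 E#5 Ab4 B#5 F#5

Written C4 sounds as Bb3 on the Bb trumpet, so concert pitches are written a major second up.
B4 to C#5
D#5 to E#5
Gb4 to Ab4
A#5 to B#5
E5 to F#5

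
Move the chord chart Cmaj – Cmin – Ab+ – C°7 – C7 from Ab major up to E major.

G#maj G#min E+ G#°7 G#7

Ab major up to E major is an augmented fifth; each chord root moves by that interval while the quality stays the same.
Cmaj: root C up an augmented fifth → G#, giving G#maj.
Cmin: root C up an augmented fifth → G#, giving G#min.
Ab+: root Ab up an augmented fifth → E, giving E+.
C°7: root C up an augmented fifth → G#, giving G#°7.
C7: root C up an augmented fifth → G#, giving G#7.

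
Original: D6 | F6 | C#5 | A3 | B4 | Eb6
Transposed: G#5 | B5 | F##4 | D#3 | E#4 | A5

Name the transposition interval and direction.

Take the first pair: D6 → G#5. D to G spans 5 letter names, so the interval is some kind of fifth.
G#5 to D6 is 6 semitones, which makes it a diminished fifth; the second version is lower, so the direction is down.
Checking another pair — Eb6 → A5 — gives the same interval.

down a diminished fifth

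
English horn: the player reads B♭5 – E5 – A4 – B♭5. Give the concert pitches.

The English horn sounds a perfect fifth below written, so transpose each written note down a perfect fifth.
Bb5 becomes Eb5
E5 becomes A4
A4 becomes D4
Bb5 becomes Eb5

Eb5 A4 D4 Eb5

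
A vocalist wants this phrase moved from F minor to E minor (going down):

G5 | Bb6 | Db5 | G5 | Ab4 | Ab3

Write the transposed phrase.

From F down to E is a minor second; apply that to each pitch.
G5 gives F#5
Bb6 gives A6
Db5 gives C5
G5 gives F#5
Ab4 gives G4
Ab3 gives G3

F#5 A6 C5 F#5 G4 G3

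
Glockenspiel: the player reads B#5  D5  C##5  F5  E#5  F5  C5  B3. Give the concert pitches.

The glockenspiel sounds a perfect fifteenth above written, so transpose each written note up a perfect fifteenth.
B#5 to B#7
D5 to D7
C##5 to C##7
F5 to F7
E#5 to E#7
F5 to F7
C5 to C7
B3 to B5

B#7 D7 C##7 F7 E#7 F7 C7 B5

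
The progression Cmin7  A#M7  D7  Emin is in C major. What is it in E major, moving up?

C major up to E major is a major third; each chord root moves by that interval while the quality stays the same.
Cmin7: root C up a major third → E, giving Emin7.
A#M7: root A# up a major third → C##, giving C##M7.
D7: root D up a major third → F#, giving F#7.
Emin: root E up a major third → G#, giving G#min.

Emin7 C##M7 F#7 G#min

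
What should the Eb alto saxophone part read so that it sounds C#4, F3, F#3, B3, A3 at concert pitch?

The Eb alto saxophone sounds a major sixth below written, so the written part must be a major sixth above concert — transpose each note up.
C#4 gives A#4
F3 gives D4
F#3 gives D#4
B3 gives G#4
A3 gives F#4

A#4 D4 D#4 G#4 F#4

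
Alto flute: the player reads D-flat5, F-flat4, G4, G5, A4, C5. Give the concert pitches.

Ab4 Cb4 D4 D5 E4 G4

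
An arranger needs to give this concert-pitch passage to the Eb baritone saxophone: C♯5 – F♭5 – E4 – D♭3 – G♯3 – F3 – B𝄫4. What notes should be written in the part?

A#6 Db7 C#6 Bb4 E#5 D5 Gb6

Written C4 sounds as Eb2 on the Eb baritone saxophone, so concert pitches are written a major thirteenth up.
C#5 to A#6
Fb5 to Db7
E4 to C#6
Db3 to Bb4
G#3 to E#5
F3 to D5
Bbb4 to Gb6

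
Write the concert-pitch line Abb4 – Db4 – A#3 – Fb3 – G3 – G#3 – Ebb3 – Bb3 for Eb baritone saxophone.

Fb6 Bb5 F##5 Db5 E5 E#5 Cb5 G5

Written C4 sounds as Eb2 on the Eb baritone saxophone, so concert pitches are written a major thirteenth up.
Abb4 gives Fb6
Db4 gives Bb5
A#3 gives F##5
Fb3 gives Db5
G3 gives E5
G#3 gives E#5
Ebb3 gives Cb5
Bb3 gives G5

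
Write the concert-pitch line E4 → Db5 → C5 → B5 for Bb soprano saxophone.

F#4 Eb5 D5 C#6

Written C4 sounds as Bb3 on the Bb soprano saxophone, so concert pitches are written a major second up.
E4 becomes F#4
Db5 becomes Eb5
C5 becomes D5
B5 becomes C#6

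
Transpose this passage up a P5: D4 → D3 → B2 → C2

A perfect fifth up from D4 gives A4.
A perfect fifth up from D3 gives A3.
A perfect fifth up from B2 gives F#3.
C2 up a perfect fifth is G2.

A4 A3 F#3 G2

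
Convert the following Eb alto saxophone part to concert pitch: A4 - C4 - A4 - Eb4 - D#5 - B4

The Eb alto saxophone sounds a major sixth below written, so transpose each written note down a major sixth.
A4 → C4
C4 → Eb3
A4 → C4
Eb4 → Gb3
D#5 → F#4
B4 → D4

C4 Eb3 C4 Gb3 F#4 D4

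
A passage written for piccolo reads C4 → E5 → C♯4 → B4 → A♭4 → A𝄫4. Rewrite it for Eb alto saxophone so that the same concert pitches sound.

A5 C#7 A#5 G#6 F6 Fb6

First find concert pitch: the piccolo sounds a perfect octave above written, so C4 E5 C♯4 B4 A♭4 A𝄫4 sounds C5 E6 C#5 B5 Ab5 Abb5.
Then write for Eb alto saxophone: it sounds a major sixth below written, so the part must be a major sixth above concert.
C5 → A5
E6 → C#7
C#5 → A#5
B5 → G#6
Ab5 → F6
Abb5 → Fb6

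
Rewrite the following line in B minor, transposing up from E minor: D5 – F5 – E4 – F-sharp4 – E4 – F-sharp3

A5 C6 B4 C#5 B4 C#4

From E up to B is a perfect fifth; apply that to each pitch.
D5 gives A5
F5 gives C6
E4 gives B4
F#4 gives C#5
E4 gives B4
F#3 gives C#4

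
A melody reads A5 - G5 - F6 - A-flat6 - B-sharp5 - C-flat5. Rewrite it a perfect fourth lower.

A perfect fourth down from A5 gives E5.
G5: a fourth down reaches D, and 5 semitones makes it D5.
F6 down a perfect fourth is C6.
Ab6: a fourth down reaches E, and 5 semitones makes it Eb6.
B#5 down a perfect fourth is F##5.
A perfect fourth down from Cb5 gives Gb4.

E5 D5 C6 Eb6 F##5 Gb4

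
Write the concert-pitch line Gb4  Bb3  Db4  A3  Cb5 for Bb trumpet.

Written C4 sounds as Bb3 on the Bb trumpet, so concert pitches are written a major second up.
Gb4 → Ab4
Bb3 → C4
Db4 → Eb4
A3 → B3
Cb5 → Db5

Ab4 C4 Eb4 B3 Db5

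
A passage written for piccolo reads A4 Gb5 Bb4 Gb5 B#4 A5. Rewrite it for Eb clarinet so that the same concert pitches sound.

F#5 Eb6 G5 Eb6 G##5 F#6

First find concert pitch: the piccolo sounds a perfect octave above written, so A4 Gb5 Bb4 Gb5 B#4 A5 sounds A5 Gb6 Bb5 Gb6 B#5 A6.
Then write for Eb clarinet: it sounds a minor third above written, so the part must be a minor third below concert.
A5 → F#5
Gb6 → Eb6
Bb5 → G5
Gb6 → Eb6
B#5 → G##5
A6 → F#6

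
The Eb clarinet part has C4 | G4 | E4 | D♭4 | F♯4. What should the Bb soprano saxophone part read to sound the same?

F4 C5 A4 Gb4 B4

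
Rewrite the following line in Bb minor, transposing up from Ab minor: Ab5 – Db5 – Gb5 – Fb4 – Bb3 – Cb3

From Ab up to Bb is a major second; apply that to each pitch.
Ab5 becomes Bb5
Db5 becomes Eb5
Gb5 becomes Ab5
Fb4 becomes Gb4
Bb3 becomes C4
Cb3 becomes Db3

Bb5 Eb5 Ab5 Gb4 C4 Db3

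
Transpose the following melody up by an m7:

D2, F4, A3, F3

A minor seventh up from D2 gives C3.
F4: a seventh up reaches E, and 10 semitones makes it Eb5.
A minor seventh up from A3 gives G4.
F3 up a minor seventh is Eb4.

C3 Eb5 G4 Eb4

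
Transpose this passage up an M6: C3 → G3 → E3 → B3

C3 up a major sixth is A3.
G3: a sixth up reaches E, and 9 semitones makes it E4.
E3 up a major sixth is C#4.
B3: a sixth up reaches G, and 9 semitones makes it G#4.

A3 E4 C#4 G#4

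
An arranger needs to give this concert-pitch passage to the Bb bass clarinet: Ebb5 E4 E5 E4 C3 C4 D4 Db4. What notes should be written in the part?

Written C4 sounds as Bb2 on the Bb bass clarinet, so concert pitches are written a major ninth up.
Ebb5 gives Fb6
E4 gives F#5
E5 gives F#6
E4 gives F#5
C3 gives D4
C4 gives D5
D4 gives E5
Db4 gives Eb5

Fb6 F#5 F#6 F#5 D4 D5 E5 Eb5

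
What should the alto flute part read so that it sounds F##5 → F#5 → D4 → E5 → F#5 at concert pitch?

B#5 B5 G4 A5 B5

Written C4 sounds as G3 on the alto flute, so concert pitches are written a perfect fourth up.
F##5 becomes B#5
F#5 becomes B5
D4 becomes G4
E5 becomes A5
F#5 becomes B5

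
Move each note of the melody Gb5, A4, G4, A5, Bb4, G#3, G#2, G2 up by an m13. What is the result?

A minor thirteenth up from Gb5 gives Ebb7.
A4 up a minor thirteenth is F6.
G4 up a minor thirteenth is Eb6.
A5 up a minor thirteenth is F7.
A minor thirteenth up from Bb4 gives Gb6.
G#3: a thirteenth up reaches E, and 20 semitones makes it E5.
G#2 up a minor thirteenth is E4.
G2 up a minor thirteenth is Eb4.

Ebb7 F6 Eb6 F7 Gb6 E5 E4 Eb4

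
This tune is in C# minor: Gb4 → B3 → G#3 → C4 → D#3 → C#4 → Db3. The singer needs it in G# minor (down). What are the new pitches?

Db4 F#3 D#3 G3 A#2 G#3 Ab2

C# minor to G# minor down is a perfect fourth, so every note moves down by that interval.
Gb4 -> Db4
B3 -> F#3
G#3 -> D#3
C4 -> G3
D#3 -> A#2
C#4 -> G#3
Db3 -> Ab2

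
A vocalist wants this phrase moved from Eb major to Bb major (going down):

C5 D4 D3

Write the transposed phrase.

G4 A3 A2

Eb major to Bb major down is a perfect fourth, so every note moves down by that interval.
C5 becomes G4
D4 becomes A3
D3 becomes A2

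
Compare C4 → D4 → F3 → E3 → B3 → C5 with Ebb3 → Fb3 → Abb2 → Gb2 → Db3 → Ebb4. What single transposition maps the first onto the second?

down an augmented sixth

From C4 to Ebb3 is 6 letter names — a sixth of some quality.
Ebb3 to C4 is 10 semitones, which makes it an augmented sixth; the second version is lower, so the direction is down.
Checking another pair — C5 → Ebb4 — gives the same interval.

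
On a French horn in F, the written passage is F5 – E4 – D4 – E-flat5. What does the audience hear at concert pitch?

Written C4 on the French horn in F sounds as F3, a perfect fifth lower; apply that shift to every note.
F5 → Bb4
E4 → A3
D4 → G3
Eb5 → Ab4

Bb4 A3 G3 Ab4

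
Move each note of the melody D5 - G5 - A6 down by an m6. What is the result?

F#4 B4 C#6

D5 gives F#4
G5 gives B4
A6 gives C#6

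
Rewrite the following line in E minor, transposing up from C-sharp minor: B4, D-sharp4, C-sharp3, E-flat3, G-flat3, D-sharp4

C-sharp minor to E minor up is a minor third, so every note moves up by that interval.
B4 gives D5
D#4 gives F#4
C#3 gives E3
Eb3 gives Gb3
Gb3 gives Bbb3
D#4 gives F#4

D5 F#4 E3 Gb3 Bbb3 F#4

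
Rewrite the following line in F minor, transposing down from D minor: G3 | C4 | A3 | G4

D minor to F minor down is a major sixth, so every note moves down by that interval.
G3 to Bb2
C4 to Eb3
A3 to C3
G4 to Bb3

Bb2 Eb3 C3 Bb3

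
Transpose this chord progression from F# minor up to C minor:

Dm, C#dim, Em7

F# minor up to C minor is a diminished fifth; each chord root moves by that interval while the quality stays the same.
Dm: root D up a diminished fifth → Ab, giving Abm.
C#dim: root C# up a diminished fifth → G, giving Gdim.
Em7: root E up a diminished fifth → Bb, giving Bbm7.

Abm Gdim Bbm7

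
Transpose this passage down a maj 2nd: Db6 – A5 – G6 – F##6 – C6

Db6 down a major second is Cb6.
A5: a second down reaches G, and 2 semitones makes it G5.
G6: a second down reaches F, and 2 semitones makes it F6.
A major second down from F##6 gives E#6.
C6: a second down reaches B, and 2 semitones makes it Bb5.

Cb6 G5 F6 E#6 Bb5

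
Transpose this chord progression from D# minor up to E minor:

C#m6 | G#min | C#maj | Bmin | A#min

D# minor up to E minor is a minor second; each chord root moves by that interval while the quality stays the same.
C#m6: root C# up a minor second → D, giving Dm6.
G#min: root G# up a minor second → A, giving Amin.
C#maj: root C# up a minor second → D, giving Dmaj.
Bmin: root B up a minor second → C, giving Cmin.
A#min: root A# up a minor second → B, giving Bmin.

Dm6 Amin Dmaj Cmin Bmin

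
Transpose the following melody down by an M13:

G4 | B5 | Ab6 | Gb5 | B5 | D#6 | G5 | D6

G4 -> Bb2
B5 -> D4
Ab6 -> Cb5
Gb5 -> Bbb3
B5 -> D4
D#6 -> F#4
G5 -> Bb3
D6 -> F4

Bb2 D4 Cb5 Bbb3 D4 F#4 Bb3 F4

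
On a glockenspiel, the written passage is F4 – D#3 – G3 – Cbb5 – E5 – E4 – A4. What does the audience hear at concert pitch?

F6 D#5 G5 Cbb7 E7 E6 A6

Written C4 on the glockenspiel sounds as C6, a perfect fifteenth higher; apply that shift to every note.
F4 becomes F6
D#3 becomes D#5
G3 becomes G5
Cbb5 becomes Cbb7
E5 becomes E7
E4 becomes E6
A4 becomes A6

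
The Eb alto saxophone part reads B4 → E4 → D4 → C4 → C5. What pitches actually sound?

D4 G3 F3 Eb3 Eb4

Written C4 on the Eb alto saxophone sounds as Eb3, a major sixth lower; apply that shift to every note.
B4 to D4
E4 to G3
D4 to F3
C4 to Eb3
C5 to Eb4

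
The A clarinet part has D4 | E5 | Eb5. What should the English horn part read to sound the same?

First find concert pitch: the A clarinet sounds a minor third below written, so D4 E5 Eb5 sounds B3 C#5 C5.
Then write for English horn: it sounds a perfect fifth below written, so the part must be a perfect fifth above concert.
B3 → F#4
C#5 → G#5
C5 → G5

F#4 G#5 G5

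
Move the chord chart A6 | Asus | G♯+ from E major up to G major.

E major up to G major is a minor third; each chord root moves by that interval while the quality stays the same.
A6: root A up a minor third → C, giving C6.
Asus: root A up a minor third → C, giving Csus.
G♯+: root G♯ up a minor third → B, giving B+.

C6 Csus B+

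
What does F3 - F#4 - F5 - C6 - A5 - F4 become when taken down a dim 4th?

C#3 C##4 C#5 G#5 E#5 C#4

F3 → C#3
F#4 → C##4
F5 → C#5
C6 → G#5
A5 → E#5
F4 → C#4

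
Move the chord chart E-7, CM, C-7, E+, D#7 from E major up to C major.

C-7 AbM Ab-7 C+ B7

E major up to C major is a minor sixth; each chord root moves by that interval while the quality stays the same.
E-7: root E up a minor sixth → C, giving C-7.
CM: root C up a minor sixth → Ab, giving AbM.
C-7: root C up a minor sixth → Ab, giving Ab-7.
E+: root E up a minor sixth → C, giving C+.
D#7: root D# up a minor sixth → B, giving B7.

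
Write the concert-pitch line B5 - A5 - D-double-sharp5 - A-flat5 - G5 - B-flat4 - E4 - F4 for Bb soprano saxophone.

The Bb soprano saxophone sounds a major second below written, so the written part must be a major second above concert — transpose each note up.
B5 -> C#6
A5 -> B5
D##5 -> E##5
Ab5 -> Bb5
G5 -> A5
Bb4 -> C5
E4 -> F#4
F4 -> G4

C#6 B5 E##5 Bb5 A5 C5 F#4 G4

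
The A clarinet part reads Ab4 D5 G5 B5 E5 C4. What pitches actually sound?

Written C4 on the A clarinet sounds as A3, a minor third lower; apply that shift to every note.
Ab4 to F4
D5 to B4
G5 to E5
B5 to G#5
E5 to C#5
C4 to A3

F4 B4 E5 G#5 C#5 A3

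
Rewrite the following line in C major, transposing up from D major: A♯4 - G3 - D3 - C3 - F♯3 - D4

From D up to C is a minor seventh; apply that to each pitch.
A#4 → G#5
G3 → F4
D3 → C4
C3 → Bb3
F#3 → E4
D4 → C5

G#5 F4 C4 Bb3 E4 C5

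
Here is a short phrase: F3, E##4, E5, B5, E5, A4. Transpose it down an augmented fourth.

F3: a fourth down reaches C, and 6 semitones makes it Cb3.
E##4: a fourth down reaches B, and 6 semitones makes it B#3.
E5 down an augmented fourth is Bb4.
An augmented fourth down from B5 gives F5.
E5: a fourth down reaches B, and 6 semitones makes it Bb4.
An augmented fourth down from A4 gives Eb4.

Cb3 B#3 Bb4 F5 Bb4 Eb4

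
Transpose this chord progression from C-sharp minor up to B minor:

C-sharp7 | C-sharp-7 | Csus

C-sharp minor up to B minor is a minor seventh; each chord root moves by that interval while the quality stays the same.
C-sharp7: root C-sharp up a minor seventh → B, giving B7.
C-sharp-7: root C-sharp up a minor seventh → B, giving B-7.
Csus: root C up a minor seventh → Bb, giving Bbsus.

B7 B-7 Bbsus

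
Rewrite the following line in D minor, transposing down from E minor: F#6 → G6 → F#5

E6 F6 E5

E minor to D minor down is a major second, so every note moves down by that interval.
F#6 gives E6
G6 gives F6
F#5 gives E5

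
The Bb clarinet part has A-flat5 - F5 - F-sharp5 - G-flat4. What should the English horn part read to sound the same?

First find concert pitch: the Bb clarinet sounds a major second below written, so A-flat5 F5 F-sharp5 G-flat4 sounds Gb5 Eb5 E5 Fb4.
Then write for English horn: it sounds a perfect fifth below written, so the part must be a perfect fifth above concert.
Gb5 → Db6
Eb5 → Bb5
E5 → B5
Fb4 → Cb5

Db6 Bb5 B5 Cb5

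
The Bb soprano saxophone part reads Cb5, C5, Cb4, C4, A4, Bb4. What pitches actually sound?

Written C4 on the Bb soprano saxophone sounds as Bb3, a major second lower; apply that shift to every note.
Cb5 gives Bbb4
C5 gives Bb4
Cb4 gives Bbb3
C4 gives Bb3
A4 gives G4
Bb4 gives Ab4

Bbb4 Bb4 Bbb3 Bb3 G4 Ab4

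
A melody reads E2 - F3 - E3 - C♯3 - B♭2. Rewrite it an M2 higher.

F#2 G3 F#3 D#3 C3

E2 to F#2
F3 to G3
E3 to F#3
C#3 to D#3
Bb2 to C3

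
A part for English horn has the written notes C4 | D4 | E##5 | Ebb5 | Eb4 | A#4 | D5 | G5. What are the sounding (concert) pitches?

The English horn sounds a perfect fifth below written, so transpose each written note down a perfect fifth.
C4 becomes F3
D4 becomes G3
E##5 becomes A##4
Ebb5 becomes Abb4
Eb4 becomes Ab3
A#4 becomes D#4
D5 becomes G4
G5 becomes C5

F3 G3 A##4 Abb4 Ab3 D#4 G4 C5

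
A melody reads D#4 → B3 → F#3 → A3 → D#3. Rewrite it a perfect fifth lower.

G#3 E3 B2 D3 G#2

D#4 down a perfect fifth is G#3.
B3 down a perfect fifth is E3.
F#3 down a perfect fifth is B2.
A perfect fifth down from A3 gives D3.
D#3: a fifth down reaches G, and 7 semitones makes it G#2.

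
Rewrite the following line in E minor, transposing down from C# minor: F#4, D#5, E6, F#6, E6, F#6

C# minor to E minor down is a major sixth, so every note moves down by that interval.
F#4 to A3
D#5 to F#4
E6 to G5
F#6 to A5
E6 to G5
F#6 to A5

A3 F#4 G5 A5 G5 A5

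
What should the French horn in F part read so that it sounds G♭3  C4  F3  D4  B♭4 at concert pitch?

The French horn in F sounds a perfect fifth below written, so the written part must be a perfect fifth above concert — transpose each note up.
Gb3 gives Db4
C4 gives G4
F3 gives C4
D4 gives A4
Bb4 gives F5

Db4 G4 C4 A4 F5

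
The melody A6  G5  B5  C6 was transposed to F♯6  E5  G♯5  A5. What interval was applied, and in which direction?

down a minor third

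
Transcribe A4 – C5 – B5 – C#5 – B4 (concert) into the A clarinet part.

C5 Eb5 D6 E5 D5

The A clarinet sounds a minor third below written, so the written part must be a minor third above concert — transpose each note up.
A4 to C5
C5 to Eb5
B5 to D6
C#5 to E5
B4 to D5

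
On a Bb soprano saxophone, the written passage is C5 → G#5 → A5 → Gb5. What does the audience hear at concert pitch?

Bb4 F#5 G5 Fb5

Written C4 on the Bb soprano saxophone sounds as Bb3, a major second lower; apply that shift to every note.
C5 -> Bb4
G#5 -> F#5
A5 -> G5
Gb5 -> Fb5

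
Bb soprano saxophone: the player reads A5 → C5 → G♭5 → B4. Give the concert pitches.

The Bb soprano saxophone sounds a major second below written, so transpose each written note down a major second.
A5 -> G5
C5 -> Bb4
Gb5 -> Fb5
B4 -> A4

G5 Bb4 Fb5 A4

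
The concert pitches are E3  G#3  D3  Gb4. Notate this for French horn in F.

B3 D#4 A3 Db5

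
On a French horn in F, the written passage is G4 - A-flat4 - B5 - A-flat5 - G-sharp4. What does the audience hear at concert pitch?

The French horn in F sounds a perfect fifth below written, so transpose each written note down a perfect fifth.
G4 gives C4
Ab4 gives Db4
B5 gives E5
Ab5 gives Db5
G#4 gives C#4

C4 Db4 E5 Db5 C#4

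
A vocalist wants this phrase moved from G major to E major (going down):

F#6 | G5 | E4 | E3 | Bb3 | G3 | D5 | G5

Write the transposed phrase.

D#6 E5 C#4 C#3 G3 E3 B4 E5

G major to E major down is a minor third, so every note moves down by that interval.
F#6 → D#6
G5 → E5
E4 → C#4
E3 → C#3
Bb3 → G3
G3 → E3
D5 → B4
G5 → E5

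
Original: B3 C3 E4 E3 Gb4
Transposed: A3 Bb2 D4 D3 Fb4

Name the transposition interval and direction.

Take the first pair: B3 → A3. B to A spans 2 letter names, so the interval is some kind of second.
A3 to B3 is 2 semitones, which makes it a major second; the second version is lower, so the direction is down.
Checking another pair — Gb4 → Fb4 — gives the same interval.

down a major second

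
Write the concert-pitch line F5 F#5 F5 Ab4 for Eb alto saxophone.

D6 D#6 D6 F5

The Eb alto saxophone sounds a major sixth below written, so the written part must be a major sixth above concert — transpose each note up.
F5 gives D6
F#5 gives D#6
F5 gives D6
Ab4 gives F5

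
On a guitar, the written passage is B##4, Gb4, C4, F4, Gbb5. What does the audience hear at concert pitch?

B##3 Gb3 C3 F3 Gbb4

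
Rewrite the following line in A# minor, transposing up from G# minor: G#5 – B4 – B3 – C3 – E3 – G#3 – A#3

A#5 C#5 C#4 D3 F#3 A#3 B#3

From G# up to A# is a major second; apply that to each pitch.
G#5 gives A#5
B4 gives C#5
B3 gives C#4
C3 gives D3
E3 gives F#3
G#3 gives A#3
A#3 gives B#3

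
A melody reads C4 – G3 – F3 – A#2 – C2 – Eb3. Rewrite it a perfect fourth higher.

C4: a fourth up reaches F, and 5 semitones makes it F4.
G3 up a perfect fourth is C4.
F3: a fourth up reaches B, and 5 semitones makes it Bb3.
A#2: a fourth up reaches D, and 5 semitones makes it D#3.
A perfect fourth up from C2 gives F2.
Eb3 up a perfect fourth is Ab3.

F4 C4 Bb3 D#3 F2 Ab3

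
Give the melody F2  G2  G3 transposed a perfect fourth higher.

Bb2 C3 C4

F2 gives Bb2
G2 gives C3
G3 gives C4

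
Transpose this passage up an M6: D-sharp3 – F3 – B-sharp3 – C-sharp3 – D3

D#3 to B#3
F3 to D4
B#3 to G##4
C#3 to A#3
D3 to B3

B#3 D4 G##4 A#3 B3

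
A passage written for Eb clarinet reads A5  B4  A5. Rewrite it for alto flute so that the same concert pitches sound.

F6 G5 F6

First find concert pitch: the Eb clarinet sounds a minor third above written, so A5 B4 A5 sounds C6 D5 C6.
Then write for alto flute: it sounds a perfect fourth below written, so the part must be a perfect fourth above concert.
C6 → F6
D5 → G5
C6 → F6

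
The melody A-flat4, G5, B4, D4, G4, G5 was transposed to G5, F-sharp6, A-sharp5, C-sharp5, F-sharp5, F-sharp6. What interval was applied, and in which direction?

Take the first pair: Ab4 → G5. A to G spans 7 letter names, so the interval is some kind of seventh.
Ab4 to G5 is 11 semitones, which makes it a major seventh; the second version is higher, so the direction is up.
Checking another pair — G5 → F#6 — gives the same interval.

up a major seventh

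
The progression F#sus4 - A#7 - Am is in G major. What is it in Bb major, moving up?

Asus4 C#7 Cm

G major up to Bb major is a minor third; each chord root moves by that interval while the quality stays the same.
F#sus4: root F# up a minor third → A, giving Asus4.
A#7: root A# up a minor third → C#, giving C#7.
Am: root A up a minor third → C, giving Cm.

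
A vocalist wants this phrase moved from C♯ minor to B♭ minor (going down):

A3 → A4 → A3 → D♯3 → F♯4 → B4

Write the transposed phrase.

Gb3 Gb4 Gb3 C3 Eb4 Ab4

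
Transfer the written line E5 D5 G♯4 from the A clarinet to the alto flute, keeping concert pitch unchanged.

F#5 E5 A#4

First find concert pitch: the A clarinet sounds a minor third below written, so E5 D5 G♯4 sounds C#5 B4 E#4.
Then write for alto flute: it sounds a perfect fourth below written, so the part must be a perfect fourth above concert.
C#5 → F#5
B4 → E5
E#4 → A#4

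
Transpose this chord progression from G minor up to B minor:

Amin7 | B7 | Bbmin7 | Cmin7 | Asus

G minor up to B minor is a major third; each chord root moves by that interval while the quality stays the same.
Amin7: root A up a major third → C#, giving C#min7.
B7: root B up a major third → D#, giving D#7.
Bbmin7: root Bb up a major third → D, giving Dmin7.
Cmin7: root C up a major third → E, giving Emin7.
Asus: root A up a major third → C#, giving C#sus.

C#min7 D#7 Dmin7 Emin7 C#sus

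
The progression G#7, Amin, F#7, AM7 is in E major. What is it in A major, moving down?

C#7 Dmin B7 DM7

E major down to A major is a perfect fifth; each chord root moves by that interval while the quality stays the same.
G#7: root G# down a perfect fifth → C#, giving C#7.
Amin: root A down a perfect fifth → D, giving Dmin.
F#7: root F# down a perfect fifth → B, giving B7.
AM7: root A down a perfect fifth → D, giving DM7.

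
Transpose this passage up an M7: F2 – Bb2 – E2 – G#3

E3 A3 D#3 F##4

F2 -> E3
Bb2 -> A3
E2 -> D#3
G#3 -> F##4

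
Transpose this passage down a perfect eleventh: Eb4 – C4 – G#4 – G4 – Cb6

Eb4 to Bb2
C4 to G2
G#4 to D#3
G4 to D3
Cb6 to Gb4

Bb2 G2 D#3 D3 Gb4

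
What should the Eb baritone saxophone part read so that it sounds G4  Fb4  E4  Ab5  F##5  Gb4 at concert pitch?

E6 Db6 C#6 F7 D##7 Eb6

The Eb baritone saxophone sounds a major thirteenth below written, so the written part must be a major thirteenth above concert — transpose each note up.
G4 to E6
Fb4 to Db6
E4 to C#6
Ab5 to F7
F##5 to D##7
Gb4 to Eb6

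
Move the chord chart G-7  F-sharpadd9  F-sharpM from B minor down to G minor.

Eb-7 Dadd9 DM

B minor down to G minor is a major third; each chord root moves by that interval while the quality stays the same.
G-7: root G down a major third → Eb, giving Eb-7.
F-sharpadd9: root F-sharp down a major third → D, giving Dadd9.
F-sharpM: root F-sharp down a major third → D, giving DM.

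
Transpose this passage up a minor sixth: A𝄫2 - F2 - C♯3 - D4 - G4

Fbb3 Db3 A3 Bb4 Eb5

Abb2 → Fbb3
F2 → Db3
C#3 → A3
D4 → Bb4
G4 → Eb5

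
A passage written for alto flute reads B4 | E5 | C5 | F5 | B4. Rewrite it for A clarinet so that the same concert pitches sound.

A4 D5 Bb4 Eb5 A4

First find concert pitch: the alto flute sounds a perfect fourth below written, so B4 E5 C5 F5 B4 sounds F#4 B4 G4 C5 F#4.
Then write for A clarinet: it sounds a minor third below written, so the part must be a minor third above concert.
F#4 → A4
B4 → D5
G4 → Bb4
C5 → Eb5
F#4 → A4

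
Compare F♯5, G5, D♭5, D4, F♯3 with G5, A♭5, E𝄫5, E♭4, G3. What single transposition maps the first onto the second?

From F#5 to G5 is 2 letter names — a second of some quality.
F#5 to G5 is 1 semitone, which makes it a minor second; the second version is higher, so the direction is up.
Checking another pair — F#3 → G3 — gives the same interval.

up a minor second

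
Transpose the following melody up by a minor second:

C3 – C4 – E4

C3 becomes Db3
C4 becomes Db4
E4 becomes F4

Db3 Db4 F4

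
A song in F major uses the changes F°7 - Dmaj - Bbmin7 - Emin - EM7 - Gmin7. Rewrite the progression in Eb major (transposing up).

Eb°7 Cmaj Abmin7 Dmin DM7 Fmin7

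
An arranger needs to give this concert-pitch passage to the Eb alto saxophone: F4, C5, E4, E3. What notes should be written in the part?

D5 A5 C#5 C#4

Written C4 sounds as Eb3 on the Eb alto saxophone, so concert pitches are written a major sixth up.
F4 to D5
C5 to A5
E4 to C#5
E3 to C#4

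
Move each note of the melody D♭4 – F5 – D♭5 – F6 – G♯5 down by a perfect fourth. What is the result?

Ab3 C5 Ab4 C6 D#5

Db4 down a perfect fourth is Ab3.
A perfect fourth down from F5 gives C5.
Db5 down a perfect fourth is Ab4.
F6 down a perfect fourth is C6.
A perfect fourth down from G#5 gives D#5.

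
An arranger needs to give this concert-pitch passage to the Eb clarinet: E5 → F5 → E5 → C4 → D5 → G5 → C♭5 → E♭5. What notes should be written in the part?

Written C4 sounds as Eb4 on the Eb clarinet, so concert pitches are written a minor third down.
E5 gives C#5
F5 gives D5
E5 gives C#5
C4 gives A3
D5 gives B4
G5 gives E5
Cb5 gives Ab4
Eb5 gives C5

C#5 D5 C#5 A3 B4 E5 Ab4 C5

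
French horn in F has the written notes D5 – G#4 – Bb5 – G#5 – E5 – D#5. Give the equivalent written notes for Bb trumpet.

A4 D#4 F5 D#5 B4 A#4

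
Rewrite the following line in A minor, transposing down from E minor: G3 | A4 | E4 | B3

C3 D4 A3 E3

E minor to A minor down is a perfect fifth, so every note moves down by that interval.
G3 gives C3
A4 gives D4
E4 gives A3
B3 gives E3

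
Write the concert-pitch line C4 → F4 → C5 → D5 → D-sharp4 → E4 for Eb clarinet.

A3 D4 A4 B4 B#3 C#4

Written C4 sounds as Eb4 on the Eb clarinet, so concert pitches are written a minor third down.
C4 to A3
F4 to D4
C5 to A4
D5 to B4
D#4 to B#3
E4 to C#4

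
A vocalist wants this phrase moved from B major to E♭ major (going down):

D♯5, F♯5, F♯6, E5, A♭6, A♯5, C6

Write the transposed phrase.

G4 Bb4 Bb5 Ab4 Dbb6 D5 Fb5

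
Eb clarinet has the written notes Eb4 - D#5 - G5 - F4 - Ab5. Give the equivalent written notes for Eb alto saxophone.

Eb5 D#6 G6 F5 Ab6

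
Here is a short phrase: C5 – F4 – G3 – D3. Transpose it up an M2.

C5 up a major second is D5.
A major second up from F4 gives G4.
A major second up from G3 gives A3.
A major second up from D3 gives E3.

D5 G4 A3 E3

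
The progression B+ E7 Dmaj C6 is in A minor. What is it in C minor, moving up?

D+ G7 Fmaj Eb6

A minor up to C minor is a minor third; each chord root moves by that interval while the quality stays the same.
B+: root B up a minor third → D, giving D+.
E7: root E up a minor third → G, giving G7.
Dmaj: root D up a minor third → F, giving Fmaj.
C6: root C up a minor third → Eb, giving Eb6.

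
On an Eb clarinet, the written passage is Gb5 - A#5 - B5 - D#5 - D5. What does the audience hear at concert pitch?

Bbb5 C#6 D6 F#5 F5

The Eb clarinet sounds a minor third above written, so transpose each written note up a minor third.
Gb5 to Bbb5
A#5 to C#6
B5 to D6
D#5 to F#5
D5 to F5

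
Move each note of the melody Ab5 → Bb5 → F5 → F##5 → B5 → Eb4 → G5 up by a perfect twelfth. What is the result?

Ab5 up a perfect twelfth is Eb7.
A perfect twelfth up from Bb5 gives F7.
F5: a twelfth up reaches C, and 19 semitones makes it C7.
F##5 up a perfect twelfth is C##7.
B5 up a perfect twelfth is F#7.
A perfect twelfth up from Eb4 gives Bb5.
G5: a twelfth up reaches D, and 19 semitones makes it D7.

Eb7 F7 C7 C##7 F#7 Bb5 D7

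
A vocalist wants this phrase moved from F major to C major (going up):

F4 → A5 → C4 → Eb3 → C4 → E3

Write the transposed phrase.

C5 E6 G4 Bb3 G4 B3

From F up to C is a perfect fifth; apply that to each pitch.
F4 becomes C5
A5 becomes E6
C4 becomes G4
Eb3 becomes Bb3
C4 becomes G4
E3 becomes B3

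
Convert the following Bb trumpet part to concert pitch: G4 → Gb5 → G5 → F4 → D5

Written C4 on the Bb trumpet sounds as Bb3, a major second lower; apply that shift to every note.
G4 gives F4
Gb5 gives Fb5
G5 gives F5
F4 gives Eb4
D5 gives C5

F4 Fb5 F5 Eb4 C5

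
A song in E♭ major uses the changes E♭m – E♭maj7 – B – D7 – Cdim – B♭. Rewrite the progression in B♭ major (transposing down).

Bbm Bbmaj7 F# A7 Gdim F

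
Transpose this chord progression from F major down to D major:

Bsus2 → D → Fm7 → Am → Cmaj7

G#sus2 B Dm7 F#m Amaj7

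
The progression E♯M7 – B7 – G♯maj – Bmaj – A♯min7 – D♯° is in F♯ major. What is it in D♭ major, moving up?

F♯ major up to D♭ major is a diminished sixth; each chord root moves by that interval while the quality stays the same.
E♯M7: root E♯ up a diminished sixth → C, giving CM7.
B7: root B up a diminished sixth → Gb, giving Gb7.
G♯maj: root G♯ up a diminished sixth → Eb, giving Ebmaj.
Bmaj: root B up a diminished sixth → Gb, giving Gbmaj.
A♯min7: root A♯ up a diminished sixth → F, giving Fmin7.
D♯°: root D♯ up a diminished sixth → Bb, giving Bb°.

CM7 Gb7 Ebmaj Gbmaj Fmin7 Bb°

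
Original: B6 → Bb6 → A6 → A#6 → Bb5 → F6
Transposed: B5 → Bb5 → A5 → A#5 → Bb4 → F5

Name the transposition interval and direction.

down a perfect octave

From B6 to B5 is 8 letter names — an octave of some quality.
B5 to B6 is 12 semitones, which makes it a perfect octave; the second version is lower, so the direction is down.
Checking another pair — F6 → F5 — gives the same interval.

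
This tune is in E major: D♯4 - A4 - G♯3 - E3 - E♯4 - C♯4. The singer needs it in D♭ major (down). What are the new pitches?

C4 Gb4 F3 Db3 D4 Bb3

From E down to D♭ is an augmented second; apply that to each pitch.
D#4 gives C4
A4 gives Gb4
G#3 gives F3
E3 gives Db3
E#4 gives D4
C#4 gives Bb3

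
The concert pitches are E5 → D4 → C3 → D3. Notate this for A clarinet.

Written C4 sounds as A3 on the A clarinet, so concert pitches are written a minor third up.
E5 gives G5
D4 gives F4
C3 gives Eb3
D3 gives F3

G5 F4 Eb3 F3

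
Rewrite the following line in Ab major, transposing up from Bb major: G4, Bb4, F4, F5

From Bb up to Ab is a minor seventh; apply that to each pitch.
G4 -> F5
Bb4 -> Ab5
F4 -> Eb5
F5 -> Eb6

F5 Ab5 Eb5 Eb6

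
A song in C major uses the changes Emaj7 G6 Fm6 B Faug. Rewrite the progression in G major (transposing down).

C major down to G major is a perfect fourth; each chord root moves by that interval while the quality stays the same.
Emaj7: root E down a perfect fourth → B, giving Bmaj7.
G6: root G down a perfect fourth → D, giving D6.
Fm6: root F down a perfect fourth → C, giving Cm6.
B: root B down a perfect fourth → F#, giving F#.
Faug: root F down a perfect fourth → C, giving Caug.

Bmaj7 D6 Cm6 F# Caug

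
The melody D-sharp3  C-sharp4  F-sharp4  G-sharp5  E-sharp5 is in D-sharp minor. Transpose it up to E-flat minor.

Eb3 Db4 Gb4 Ab5 F5

From D-sharp up to E-flat is a diminished second; apply that to each pitch.
D#3 -> Eb3
C#4 -> Db4
F#4 -> Gb4
G#5 -> Ab5
E#5 -> F5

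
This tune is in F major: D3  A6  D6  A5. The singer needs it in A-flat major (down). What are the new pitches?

F2 C6 F5 C5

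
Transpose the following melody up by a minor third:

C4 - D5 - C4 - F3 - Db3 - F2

Eb4 F5 Eb4 Ab3 Fb3 Ab2

C4 gives Eb4
D5 gives F5
C4 gives Eb4
F3 gives Ab3
Db3 gives Fb3
F2 gives Ab2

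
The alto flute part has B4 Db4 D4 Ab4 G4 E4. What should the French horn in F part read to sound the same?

C#5 Eb4 E4 Bb4 A4 F#4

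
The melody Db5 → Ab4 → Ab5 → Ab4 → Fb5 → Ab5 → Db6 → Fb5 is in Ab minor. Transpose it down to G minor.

C5 G4 G5 G4 Eb5 G5 C6 Eb5

Ab minor to G minor down is a minor second, so every note moves down by that interval.
Db5 becomes C5
Ab4 becomes G4
Ab5 becomes G5
Ab4 becomes G4
Fb5 becomes Eb5
Ab5 becomes G5
Db6 becomes C6
Fb5 becomes Eb5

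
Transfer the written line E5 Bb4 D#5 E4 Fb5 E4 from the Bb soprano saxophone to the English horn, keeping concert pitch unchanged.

First find concert pitch: the Bb soprano saxophone sounds a major second below written, so E5 Bb4 D#5 E4 Fb5 E4 sounds D5 Ab4 C#5 D4 Ebb5 D4.
Then write for English horn: it sounds a perfect fifth below written, so the part must be a perfect fifth above concert.
D5 → A5
Ab4 → Eb5
C#5 → G#5
D4 → A4
Ebb5 → Bbb5
D4 → A4

A5 Eb5 G#5 A4 Bbb5 A4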